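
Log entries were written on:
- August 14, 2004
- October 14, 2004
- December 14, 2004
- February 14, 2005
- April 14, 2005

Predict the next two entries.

June 14, 2005; August 14, 2005

Each date is the 14th; the gaps (61, 61, 62, 59) track the month lengths.
The rule is the 14th of every 2 months.
Next: June 2005 → June 14, 2005.
Next: August 2005 → August 14, 2005.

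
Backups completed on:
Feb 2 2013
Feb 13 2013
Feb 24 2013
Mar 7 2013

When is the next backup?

The spacing is 11, 11, 11 days — always 11 days.
Mar 7 2013 + 11 days = Mar 18 2013.

Mar 18 2013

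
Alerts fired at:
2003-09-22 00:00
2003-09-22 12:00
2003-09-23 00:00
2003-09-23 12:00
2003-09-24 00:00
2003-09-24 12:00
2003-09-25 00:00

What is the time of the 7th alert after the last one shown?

Spacing: 12, 12, 12, 12, 12, 12 h — constant 12 h.
2003-09-25 00:00 + 12 h = 2003-09-25 12:00.
2003-09-25 12:00 + 12 h = 2003-09-26 00:00.
2003-09-26 00:00 + 12 h = 2003-09-26 12:00.
2003-09-26 12:00 + 12 h = 2003-09-27 00:00.
2003-09-27 00:00 + 12 h = 2003-09-27 12:00.
2003-09-27 12:00 + 12 h = 2003-09-28 00:00.
2003-09-28 00:00 + 12 h = 2003-09-28 12:00.

2003-09-28 12:00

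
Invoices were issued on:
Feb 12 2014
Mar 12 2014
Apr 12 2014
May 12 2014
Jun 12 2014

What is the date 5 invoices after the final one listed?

The day-of-month is always 12 (28, 31, 30, 31 days between events).
So this recurs on the 12th of each month.
July 2014: Jul 12 2014.
August 2014: Aug 12 2014.
September 2014: Sep 12 2014.
October 2014: Oct 12 2014.
November 2014: Nov 12 2014.

Nov 12 2014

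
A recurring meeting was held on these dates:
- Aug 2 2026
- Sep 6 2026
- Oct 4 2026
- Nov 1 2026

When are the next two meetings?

Dec 6 2026, Jan 3 2027

These are Sundays at 28- or 35-day spacing (35, 28, 28).
The pattern: 1st Sunday of the month.
December 2026 — 1st Sunday is Dec 6 2026.
January 2027 — 1st Sunday is Jan 3 2027.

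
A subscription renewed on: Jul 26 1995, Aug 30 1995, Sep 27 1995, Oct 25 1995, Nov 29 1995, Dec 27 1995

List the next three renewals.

Jan 31 1996, Feb 28 1996, Mar 27 1996

These are Wednesdays with 35, 28, 28, 35, 28-day gaps.
Each is the final Wednesday of its month — Aug 30 1995 is past the 28th, so '4th Wednesday' doesn't fit.
January 1996 ends with Wednesday Jan 31 1996.
February 1996 ends with Wednesday Feb 28 1996.
Last Wednesday of March 1996: Mar 27 1996.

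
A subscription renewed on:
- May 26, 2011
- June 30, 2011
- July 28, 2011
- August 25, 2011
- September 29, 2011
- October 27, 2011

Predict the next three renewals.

November 24, 2011; December 29, 2011; January 26, 2012

Every date is a Thursday; gaps 35, 28, 28, 35, 28 days.
Each is the last Thursday of its month (at least one falls on the 29th or later, ruling out '4th Thursday').
Last Thursday of November 2011: November 24, 2011.
December 2011 ends with Thursday December 29, 2011.
January 2012 ends with Thursday January 26, 2012.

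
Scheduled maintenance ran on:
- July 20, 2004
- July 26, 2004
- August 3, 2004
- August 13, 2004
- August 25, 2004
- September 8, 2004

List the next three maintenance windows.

September 24, 2004; October 12, 2004; November 1, 2004

Gaps: 6, 8, 10, 12, 14 days — each gap is 2 larger than the previous one.
Next gap: 16 days. September 8, 2004 + 16 days = September 24, 2004.
Next gap: 18 days. September 24, 2004 + 18 days = October 12, 2004.
Next gap: 20 days. October 12, 2004 + 20 days = November 1, 2004.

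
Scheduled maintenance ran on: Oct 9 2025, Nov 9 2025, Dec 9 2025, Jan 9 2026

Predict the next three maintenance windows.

The day-of-month is always 9 (31, 30, 31 days between events).
So this recurs on the 9th of each month.
Next: February 2026 → Feb 9 2026.
Next: March 2026 → Mar 9 2026.
April 2026: Apr 9 2026.

Feb 9 2026, Mar 9 2026, Apr 9 2026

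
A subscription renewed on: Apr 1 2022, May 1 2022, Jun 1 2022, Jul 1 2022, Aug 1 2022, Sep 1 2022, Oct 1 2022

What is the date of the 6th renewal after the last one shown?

Apr 1 2023

The day-of-month is always 1 (30, 31, 30, 31, 31, 30 days between events).
So this recurs on the 1st of each month.
Next: November 2022 → Nov 1 2022.
Next: December 2022 → Dec 1 2022.
January 2023: Jan 1 2023.
February 2023: Feb 1 2023.
March 2023: Mar 1 2023.
April 2023: Apr 1 2023.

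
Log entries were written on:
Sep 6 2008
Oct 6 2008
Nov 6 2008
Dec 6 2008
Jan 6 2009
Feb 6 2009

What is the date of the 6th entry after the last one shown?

The day-of-month is always 6 (30, 31, 30, 31, 31 days between events).
So this recurs on the 6th of each month.
March 2009: Mar 6 2009.
Next: April 2009 → Apr 6 2009.
May 2009: May 6 2009.
June 2009: Jun 6 2009.
July 2009: Jul 6 2009.
Next: August 2009 → Aug 6 2009.

Aug 6 2009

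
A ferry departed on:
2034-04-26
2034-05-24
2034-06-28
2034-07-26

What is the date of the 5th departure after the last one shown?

2034-12-27

Gaps: 28, 35, 28 days — a mix of 28 and 35. Every date is a Wednesday.
Each is the 4th Wednesday of its month.
4th Wednesday of August 2034: 2034-08-23.
4th Wednesday of September 2034: 2034-09-27.
October 2034 — 4th Wednesday is 2034-10-25.
4th Wednesday of November 2034: 2034-11-22.
December 2034 — 4th Wednesday is 2034-12-27.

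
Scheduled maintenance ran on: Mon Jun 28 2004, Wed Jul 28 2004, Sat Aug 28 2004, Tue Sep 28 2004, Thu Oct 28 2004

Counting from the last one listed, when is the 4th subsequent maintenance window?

Mon Feb 28 2005

The day-of-month is always 28 (30, 31, 31, 30 days between events).
So this recurs on the 28th of each month.
Next: November 2004 → Sun Nov 28 2004.
December 2004: Tue Dec 28 2004.
January 2005: Fri Jan 28 2005.
Next: February 2005 → Mon Feb 28 2005.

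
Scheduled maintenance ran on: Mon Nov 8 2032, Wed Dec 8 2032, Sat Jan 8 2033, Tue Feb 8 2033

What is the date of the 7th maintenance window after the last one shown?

Thu Sep 8 2033

Each date is the 8th; the gaps (30, 31, 31) track the month lengths.
The rule is the 8th of each month.
Next: March 2033 → Tue Mar 8 2033.
April 2033: Fri Apr 8 2033.
May 2033: Sun May 8 2033.
Next: June 2033 → Wed Jun 8 2033.
July 2033: Fri Jul 8 2033.
Next: August 2033 → Mon Aug 8 2033.
September 2033: Thu Sep 8 2033.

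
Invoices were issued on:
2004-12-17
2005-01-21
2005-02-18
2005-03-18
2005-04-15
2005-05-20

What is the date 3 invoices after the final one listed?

Gaps: 35, 28, 28, 28, 35 days — a mix of 28 and 35. Every date is a Friday.
Each is the 3rd Friday of its month.
3rd Friday of June 2005: 2005-06-17.
July 2005 — 3rd Friday is 2005-07-15.
August 2005 — 3rd Friday is 2005-08-19.

2005-08-19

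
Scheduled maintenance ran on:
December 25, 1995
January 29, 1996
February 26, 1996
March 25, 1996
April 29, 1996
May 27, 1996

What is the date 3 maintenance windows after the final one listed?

August 26, 1996

Every date is a Monday; gaps 35, 28, 28, 35, 28 days.
Each is the last Monday of its month (at least one falls on the 29th or later, ruling out '4th Monday').
June 1996 ends with Monday June 24, 1996.
July 1996 ends with Monday July 29, 1996.
Last Monday of August 1996: August 26, 1996.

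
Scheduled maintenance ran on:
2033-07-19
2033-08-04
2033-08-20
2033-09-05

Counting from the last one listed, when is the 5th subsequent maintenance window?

Gaps between consecutive events: 16, 16, 16 days — a constant 16-day interval.
2033-09-05 + 16 days = 2033-09-21.
2033-09-21 + 16 days = 2033-10-07.
2033-10-07 + 16 days = 2033-10-23.
2033-10-23 + 16 days = 2033-11-08.
2033-11-08 + 16 days = 2033-11-24.

2033-11-24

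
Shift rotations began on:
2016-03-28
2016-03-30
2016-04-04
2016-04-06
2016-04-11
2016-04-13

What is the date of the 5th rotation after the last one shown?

Every event lands on a Monday or Wednesday (gaps cycle 2, 5, 2, 5, 2).
So the schedule is: every Monday and Wednesday.
The following Monday is 2016-04-18.
Next Wednesday: 2016-04-20.
Next Monday: 2016-04-25.
The following Wednesday is 2016-04-27.
Next Monday: 2016-05-02.

2016-05-02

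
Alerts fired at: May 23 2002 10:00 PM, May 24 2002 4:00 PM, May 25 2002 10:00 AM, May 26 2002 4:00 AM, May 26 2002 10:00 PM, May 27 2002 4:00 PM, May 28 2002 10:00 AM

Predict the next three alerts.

Gaps: 18, 18, 18, 18, 18, 18 hours — each event is 18 hours after the previous one.
May 28 2002 10:00 AM + 18 h = May 29 2002 4:00 AM.
May 29 2002 4:00 AM + 18 h = May 29 2002 10:00 PM.
May 29 2002 10:00 PM + 18 h = May 30 2002 4:00 PM.

May 29 2002 4:00 AM, May 29 2002 10:00 PM, May 30 2002 4:00 PM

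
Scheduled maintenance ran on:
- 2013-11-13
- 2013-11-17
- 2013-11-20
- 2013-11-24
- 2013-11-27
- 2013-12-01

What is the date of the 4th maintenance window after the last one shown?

2013-12-15

Every event lands on a Wednesday or Sunday (gaps cycle 4, 3, 4, 3, 4).
So the schedule is: every Wednesday and Sunday.
Next Wednesday: 2013-12-04.
The following Sunday is 2013-12-08.
The following Wednesday is 2013-12-11.
Next Sunday: 2013-12-15.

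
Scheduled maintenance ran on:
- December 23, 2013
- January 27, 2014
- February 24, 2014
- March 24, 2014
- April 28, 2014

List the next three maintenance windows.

All dates are Mondays, 35, 28, 28, 35 days apart.
Specifically, the 4th Monday of each month.
May 2014 — 4th Monday is May 26, 2014.
4th Monday of June 2014: June 23, 2014.
4th Monday of July 2014: July 28, 2014.

May 26, 2014; June 23, 2014; July 28, 2014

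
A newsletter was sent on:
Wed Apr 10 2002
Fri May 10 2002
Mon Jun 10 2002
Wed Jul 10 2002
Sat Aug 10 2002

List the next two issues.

Tue Sep 10 2002, Thu Oct 10 2002

The day-of-month is always 10 (30, 31, 30, 31 days between events).
So this recurs on the 10th of each month.
Next: September 2002 → Tue Sep 10 2002.
Next: October 2002 → Thu Oct 10 2002.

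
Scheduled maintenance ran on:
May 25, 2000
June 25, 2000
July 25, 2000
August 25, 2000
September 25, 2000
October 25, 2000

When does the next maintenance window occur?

November 25, 2000

The day-of-month is always 25 (31, 30, 31, 31, 30 days between events).
So this recurs on the 25th of each month.
Next: November 2000 → November 25, 2000.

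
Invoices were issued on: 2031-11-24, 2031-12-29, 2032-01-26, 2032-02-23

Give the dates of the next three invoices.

2032-03-29, 2032-04-26, 2032-05-31

Every date is a Monday; gaps 35, 28, 28 days.
Each is the last Monday of its month (at least one falls on the 29th or later, ruling out '4th Monday').
March 2032 ends with Monday 2032-03-29.
April 2032 ends with Monday 2032-04-26.
Last Monday of May 2032: 2032-05-31.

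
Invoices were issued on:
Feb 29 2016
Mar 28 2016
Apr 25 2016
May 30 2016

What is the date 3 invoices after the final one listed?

Aug 29 2016

All Mondays; the gaps (28, 28, 35) vary with month length.
This is the last Monday of each month.
June 2016 ends with Monday Jun 27 2016.
Last Monday of July 2016: Jul 25 2016.
Last Monday of August 2016: Aug 29 2016.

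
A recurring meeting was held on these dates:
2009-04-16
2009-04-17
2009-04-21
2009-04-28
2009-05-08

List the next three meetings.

Gaps: 1, 4, 7, 10 days — each gap is 3 larger than the previous one.
Next gap: 13 days. 2009-05-08 + 13 days = 2009-05-21.
Next gap: 16 days. 2009-05-21 + 16 days = 2009-06-06.
Next gap: 19 days. 2009-06-06 + 19 days = 2009-06-25.

2009-05-21, 2009-06-06, 2009-06-25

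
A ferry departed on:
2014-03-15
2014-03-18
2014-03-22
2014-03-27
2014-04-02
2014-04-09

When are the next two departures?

Intervals are 3, 4, 5, 6, 7 days — an arithmetic progression with common difference 1.
Next gap: 8 days. 2014-04-09 + 8 days = 2014-04-17.
Next gap: 9 days. 2014-04-17 + 9 days = 2014-04-26.

2014-04-17, 2014-04-26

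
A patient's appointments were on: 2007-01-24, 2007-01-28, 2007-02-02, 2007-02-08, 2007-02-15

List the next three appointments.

2007-02-23, 2007-03-04, 2007-03-14

Gaps: 4, 5, 6, 7 days — each gap is 1 larger than the previous one.
Next gap: 8 days. 2007-02-15 + 8 days = 2007-02-23.
Next gap: 9 days. 2007-02-23 + 9 days = 2007-03-04.
Next gap: 10 days. 2007-03-04 + 10 days = 2007-03-14.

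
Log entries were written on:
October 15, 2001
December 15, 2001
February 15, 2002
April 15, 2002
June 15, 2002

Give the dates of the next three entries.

August 15, 2002; October 15, 2002; December 15, 2002

Each date is the 15th; the gaps (61, 62, 59, 61) track the month lengths.
The rule is the 15th of every 2 months.
Next: August 2002 → August 15, 2002.
October 2002: October 15, 2002.
December 2002: December 15, 2002.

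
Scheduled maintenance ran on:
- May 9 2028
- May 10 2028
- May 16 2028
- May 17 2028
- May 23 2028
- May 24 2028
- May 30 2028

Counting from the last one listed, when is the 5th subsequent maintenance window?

The gap pattern 1, 6, 1, 6, 1, 6 repeats every 2 events.
These are the Tuesdays and Wednesdays of each week.
The following Wednesday is May 31 2028.
The following Tuesday is Jun 6 2028.
Next Wednesday: Jun 7 2028.
Next Tuesday: Jun 13 2028.
The following Wednesday is Jun 14 2028.

Jun 14 2028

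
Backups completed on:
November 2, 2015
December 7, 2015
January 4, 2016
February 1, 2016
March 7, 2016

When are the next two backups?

Gaps: 35, 28, 28, 35 days — a mix of 28 and 35. Every date is a Monday.
Each is the 1st Monday of its month.
April 2016 — 1st Monday is April 4, 2016.
May 2016 — 1st Monday is May 2, 2016.

April 4, 2016; May 2, 2016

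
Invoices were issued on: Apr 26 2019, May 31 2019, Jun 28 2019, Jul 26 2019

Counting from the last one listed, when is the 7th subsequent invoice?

These are Fridays with 35, 28, 28-day gaps.
Each is the final Friday of its month — May 31 2019 is past the 28th, so '4th Friday' doesn't fit.
August 2019 ends with Friday Aug 30 2019.
September 2019 ends with Friday Sep 27 2019.
October 2019 ends with Friday Oct 25 2019.
Last Friday of November 2019: Nov 29 2019.
December 2019 ends with Friday Dec 27 2019.
Last Friday of January 2020: Jan 31 2020.
February 2020 ends with Friday Feb 28 2020.

Feb 28 2020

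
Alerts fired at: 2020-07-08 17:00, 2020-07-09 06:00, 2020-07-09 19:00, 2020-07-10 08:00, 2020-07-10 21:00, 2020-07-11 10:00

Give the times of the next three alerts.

2020-07-11 23:00, 2020-07-12 12:00, 2020-07-13 01:00

Spacing: 13, 13, 13, 13, 13 h — constant 13 h.
2020-07-11 10:00 + 13 h = 2020-07-11 23:00.
2020-07-11 23:00 + 13 h = 2020-07-12 12:00.
2020-07-12 12:00 + 13 h = 2020-07-13 01:00.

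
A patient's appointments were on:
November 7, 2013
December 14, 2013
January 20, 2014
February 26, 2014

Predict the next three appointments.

April 4, 2014; May 11, 2014; June 17, 2014

The spacing is 37, 37, 37 days — always 37 days.
February 26, 2014 + 37 days = April 4, 2014.
April 4, 2014 + 37 days = May 11, 2014.
May 11, 2014 + 37 days = June 17, 2014.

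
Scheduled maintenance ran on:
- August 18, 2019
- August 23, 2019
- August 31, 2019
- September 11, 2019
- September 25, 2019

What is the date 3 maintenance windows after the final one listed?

November 24, 2019

Intervals are 5, 8, 11, 14 days — an arithmetic progression with common difference 3.
Next gap: 17 days. September 25, 2019 + 17 days = October 12, 2019.
Next gap: 20 days. October 12, 2019 + 20 days = November 1, 2019.
Next gap: 23 days. November 1, 2019 + 23 days = November 24, 2019.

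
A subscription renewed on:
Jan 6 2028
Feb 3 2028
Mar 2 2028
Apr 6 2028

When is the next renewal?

May 4 2028

All dates are Thursdays, 28, 28, 35 days apart.
Specifically, the 1st Thursday of each month.
1st Thursday of May 2028: May 4 2028.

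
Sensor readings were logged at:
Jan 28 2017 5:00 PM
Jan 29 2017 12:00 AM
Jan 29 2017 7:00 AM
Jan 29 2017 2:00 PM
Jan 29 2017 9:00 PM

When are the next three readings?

Jan 30 2017 4:00 AM, Jan 30 2017 11:00 AM, Jan 30 2017 6:00 PM

Gaps: 7, 7, 7, 7 hours — each event is 7 hours after the previous one.
Jan 29 2017 9:00 PM + 7 h = Jan 30 2017 4:00 AM.
Jan 30 2017 4:00 AM + 7 h = Jan 30 2017 11:00 AM.
Jan 30 2017 11:00 AM + 7 h = Jan 30 2017 6:00 PM.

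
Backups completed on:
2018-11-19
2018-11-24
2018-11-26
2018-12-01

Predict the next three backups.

Gaps: 5, 2, 5 days — not constant, but cyclic with period 2.
The events fall on every Monday and Saturday.
The following Monday is 2018-12-03.
Next Saturday: 2018-12-08.
The following Monday is 2018-12-10.

2018-12-03, 2018-12-08, 2018-12-10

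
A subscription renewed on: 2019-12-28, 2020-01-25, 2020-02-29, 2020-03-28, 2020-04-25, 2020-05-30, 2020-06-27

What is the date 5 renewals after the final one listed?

All Saturdays; the gaps (28, 35, 28, 28, 35, 28) vary with month length.
This is the last Saturday of each month.
July 2020 ends with Saturday 2020-07-25.
Last Saturday of August 2020: 2020-08-29.
September 2020 ends with Saturday 2020-09-26.
Last Saturday of October 2020: 2020-10-31.
Last Saturday of November 2020: 2020-11-28.

2020-11-28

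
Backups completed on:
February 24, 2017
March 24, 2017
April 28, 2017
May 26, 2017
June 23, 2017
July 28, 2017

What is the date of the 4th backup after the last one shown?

November 24, 2017

These are Fridays at 28- or 35-day spacing (28, 35, 28, 28, 35).
The pattern: 4th Friday of the month.
August 2017 — 4th Friday is August 25, 2017.
4th Friday of September 2017: September 22, 2017.
October 2017 — 4th Friday is October 27, 2017.
4th Friday of November 2017: November 24, 2017.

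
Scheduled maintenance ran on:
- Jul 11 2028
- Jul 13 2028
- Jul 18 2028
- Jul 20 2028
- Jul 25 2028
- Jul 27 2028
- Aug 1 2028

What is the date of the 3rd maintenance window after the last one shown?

Every event lands on a Tuesday or Thursday (gaps cycle 2, 5, 2, 5, 2, 5).
So the schedule is: every Tuesday and Thursday.
The following Thursday is Aug 3 2028.
The following Tuesday is Aug 8 2028.
Next Thursday: Aug 10 2028.

Aug 10 2028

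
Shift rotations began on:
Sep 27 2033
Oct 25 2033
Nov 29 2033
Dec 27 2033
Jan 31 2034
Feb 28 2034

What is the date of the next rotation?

Mar 28 2034

All Tuesdays; the gaps (28, 35, 28, 35, 28) vary with month length.
This is the last Tuesday of each month.
March 2034 ends with Tuesday Mar 28 2034.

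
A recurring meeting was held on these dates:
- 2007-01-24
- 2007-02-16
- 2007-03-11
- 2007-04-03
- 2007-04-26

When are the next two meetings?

2007-05-19, 2007-06-11

Every event comes 23 days after the last (23, 23, 23, 23).
2007-04-26 + 23 days = 2007-05-19.
2007-05-19 + 23 days = 2007-06-11.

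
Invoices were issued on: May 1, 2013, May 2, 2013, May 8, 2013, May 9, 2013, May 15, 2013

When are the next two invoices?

May 16, 2013; May 22, 2013

The gap pattern 1, 6, 1, 6 repeats every 2 events.
These are the Wednesdays and Thursdays of each week.
The following Thursday is May 16, 2013.
The following Wednesday is May 22, 2013.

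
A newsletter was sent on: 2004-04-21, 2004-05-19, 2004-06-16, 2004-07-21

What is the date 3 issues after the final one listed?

2004-10-20

These are Wednesdays at 28- or 35-day spacing (28, 28, 35).
The pattern: 3rd Wednesday of the month.
3rd Wednesday of August 2004: 2004-08-18.
September 2004 — 3rd Wednesday is 2004-09-15.
3rd Wednesday of October 2004: 2004-10-20.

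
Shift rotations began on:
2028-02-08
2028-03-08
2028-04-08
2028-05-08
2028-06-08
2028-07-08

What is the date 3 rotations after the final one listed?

2028-10-08

The day-of-month is always 8 (29, 31, 30, 31, 30 days between events).
So this recurs on the 8th of each month.
August 2028: 2028-08-08.
Next: September 2028 → 2028-09-08.
Next: October 2028 → 2028-10-08.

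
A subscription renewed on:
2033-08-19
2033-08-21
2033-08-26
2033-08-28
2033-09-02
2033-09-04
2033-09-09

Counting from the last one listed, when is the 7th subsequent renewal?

2033-10-02

Every event lands on a Friday or Sunday (gaps cycle 2, 5, 2, 5, 2, 5).
So the schedule is: every Friday and Sunday.
Next Sunday: 2033-09-11.
Next Friday: 2033-09-16.
The following Sunday is 2033-09-18.
The following Friday is 2033-09-23.
Next Sunday: 2033-09-25.
Next Friday: 2033-09-30.
The following Sunday is 2033-10-02.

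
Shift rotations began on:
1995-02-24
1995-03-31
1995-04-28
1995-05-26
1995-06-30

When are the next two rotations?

These are Fridays with 35, 28, 28, 35-day gaps.
Each is the final Friday of its month — 1995-03-31 is past the 28th, so '4th Friday' doesn't fit.
July 1995 ends with Friday 1995-07-28.
August 1995 ends with Friday 1995-08-25.

1995-07-28, 1995-08-25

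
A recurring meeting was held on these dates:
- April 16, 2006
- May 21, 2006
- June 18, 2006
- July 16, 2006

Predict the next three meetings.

Gaps: 35, 28, 28 days — a mix of 28 and 35. Every date is a Sunday.
Each is the 3rd Sunday of its month.
August 2006 — 3rd Sunday is August 20, 2006.
September 2006 — 3rd Sunday is September 17, 2006.
October 2006 — 3rd Sunday is October 15, 2006.

August 20, 2006; September 17, 2006; October 15, 2006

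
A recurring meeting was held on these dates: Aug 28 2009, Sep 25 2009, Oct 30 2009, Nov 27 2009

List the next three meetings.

All Fridays; the gaps (28, 35, 28) vary with month length.
This is the last Friday of each month.
December 2009 ends with Friday Dec 25 2009.
Last Friday of January 2010: Jan 29 2010.
February 2010 ends with Friday Feb 26 2010.

Dec 25 2009, Jan 29 2010, Feb 26 2010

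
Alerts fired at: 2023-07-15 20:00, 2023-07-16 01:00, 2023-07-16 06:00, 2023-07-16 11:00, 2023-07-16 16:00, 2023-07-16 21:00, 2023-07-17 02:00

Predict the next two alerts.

Spacing: 5, 5, 5, 5, 5, 5 h — constant 5 h.
2023-07-17 02:00 + 5 h = 2023-07-17 07:00.
2023-07-17 07:00 + 5 h = 2023-07-17 12:00.

2023-07-17 07:00, 2023-07-17 12:00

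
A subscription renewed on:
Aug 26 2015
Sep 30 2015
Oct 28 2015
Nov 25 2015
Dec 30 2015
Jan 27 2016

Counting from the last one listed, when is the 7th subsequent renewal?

Every date is a Wednesday; gaps 35, 28, 28, 35, 28 days.
Each is the last Wednesday of its month (at least one falls on the 29th or later, ruling out '4th Wednesday').
Last Wednesday of February 2016: Feb 24 2016.
Last Wednesday of March 2016: Mar 30 2016.
April 2016 ends with Wednesday Apr 27 2016.
Last Wednesday of May 2016: May 25 2016.
June 2016 ends with Wednesday Jun 29 2016.
Last Wednesday of July 2016: Jul 27 2016.
Last Wednesday of August 2016: Aug 31 2016.

Aug 31 2016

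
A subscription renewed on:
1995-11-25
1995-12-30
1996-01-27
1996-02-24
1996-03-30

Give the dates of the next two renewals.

1996-04-27, 1996-05-25

These are Saturdays with 35, 28, 28, 35-day gaps.
Each is the final Saturday of its month — 1995-12-30 is past the 28th, so '4th Saturday' doesn't fit.
April 1996 ends with Saturday 1996-04-27.
Last Saturday of May 1996: 1996-05-25.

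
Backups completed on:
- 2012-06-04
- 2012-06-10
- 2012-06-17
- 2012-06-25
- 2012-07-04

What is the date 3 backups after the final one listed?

The spacing grows by 1 each time: 6, 7, 8, 9 days.
Next gap: 10 days. 2012-07-04 + 10 days = 2012-07-14.
Next gap: 11 days. 2012-07-14 + 11 days = 2012-07-25.
Next gap: 12 days. 2012-07-25 + 12 days = 2012-08-06.

2012-08-06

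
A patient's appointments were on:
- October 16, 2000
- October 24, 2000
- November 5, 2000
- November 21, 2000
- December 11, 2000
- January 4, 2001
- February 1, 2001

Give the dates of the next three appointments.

March 5, 2001; April 10, 2001; May 20, 2001

The spacing grows by 4 each time: 8, 12, 16, 20, 24, 28 days.
Next gap: 32 days. February 1, 2001 + 32 days = March 5, 2001.
Next gap: 36 days. March 5, 2001 + 36 days = April 10, 2001.
Next gap: 40 days. April 10, 2001 + 40 days = May 20, 2001.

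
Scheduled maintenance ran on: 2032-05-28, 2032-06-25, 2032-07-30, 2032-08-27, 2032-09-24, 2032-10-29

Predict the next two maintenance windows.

2032-11-26, 2032-12-31

All Fridays; the gaps (28, 35, 28, 28, 35) vary with month length.
This is the last Friday of each month.
Last Friday of November 2032: 2032-11-26.
December 2032 ends with Friday 2032-12-31.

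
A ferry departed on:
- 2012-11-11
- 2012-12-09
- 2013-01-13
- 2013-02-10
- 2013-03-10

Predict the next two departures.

2013-04-14, 2013-05-12

These are Sundays at 28- or 35-day spacing (28, 35, 28, 28).
The pattern: 2nd Sunday of the month.
2nd Sunday of April 2013: 2013-04-14.
May 2013 — 2nd Sunday is 2013-05-12.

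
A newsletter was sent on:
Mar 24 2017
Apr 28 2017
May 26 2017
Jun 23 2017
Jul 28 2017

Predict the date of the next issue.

These are Fridays at 28- or 35-day spacing (35, 28, 28, 35).
The pattern: 4th Friday of the month.
4th Friday of August 2017: Aug 25 2017.

Aug 25 2017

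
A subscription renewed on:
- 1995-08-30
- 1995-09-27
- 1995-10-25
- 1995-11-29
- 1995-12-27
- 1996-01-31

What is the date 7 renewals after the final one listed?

1996-08-28

These are Wednesdays with 28, 28, 35, 28, 35-day gaps.
Each is the final Wednesday of its month — 1995-08-30 is past the 28th, so '4th Wednesday' doesn't fit.
February 1996 ends with Wednesday 1996-02-28.
Last Wednesday of March 1996: 1996-03-27.
Last Wednesday of April 1996: 1996-04-24.
May 1996 ends with Wednesday 1996-05-29.
Last Wednesday of June 1996: 1996-06-26.
Last Wednesday of July 1996: 1996-07-31.
Last Wednesday of August 1996: 1996-08-28.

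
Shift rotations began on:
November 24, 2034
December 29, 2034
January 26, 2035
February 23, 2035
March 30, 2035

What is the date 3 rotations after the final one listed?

June 29, 2035

All Fridays; the gaps (35, 28, 28, 35) vary with month length.
This is the last Friday of each month.
April 2035 ends with Friday April 27, 2035.
May 2035 ends with Friday May 25, 2035.
Last Friday of June 2035: June 29, 2035.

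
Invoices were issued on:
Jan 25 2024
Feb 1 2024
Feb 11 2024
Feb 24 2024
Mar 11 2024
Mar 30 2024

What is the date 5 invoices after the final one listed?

Intervals are 7, 10, 13, 16, 19 days — an arithmetic progression with common difference 3.
Next gap: 22 days. Mar 30 2024 + 22 days = Apr 21 2024.
Next gap: 25 days. Apr 21 2024 + 25 days = May 16 2024.
Next gap: 28 days. May 16 2024 + 28 days = Jun 13 2024.
Next gap: 31 days. Jun 13 2024 + 31 days = Jul 14 2024.
Next gap: 34 days. Jul 14 2024 + 34 days = Aug 17 2024.

Aug 17 2024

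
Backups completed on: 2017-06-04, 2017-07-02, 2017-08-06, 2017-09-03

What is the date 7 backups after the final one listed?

2018-04-01

All dates are Sundays, 28, 35, 28 days apart.
Specifically, the 1st Sunday of each month.
October 2017 — 1st Sunday is 2017-10-01.
1st Sunday of November 2017: 2017-11-05.
1st Sunday of December 2017: 2017-12-03.
1st Sunday of January 2018: 2018-01-07.
1st Sunday of February 2018: 2018-02-04.
1st Sunday of March 2018: 2018-03-04.
April 2018 — 1st Sunday is 2018-04-01.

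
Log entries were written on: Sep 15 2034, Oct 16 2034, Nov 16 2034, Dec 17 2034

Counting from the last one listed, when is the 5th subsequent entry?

Gaps between consecutive events: 31, 31, 31 days — a constant 31-day interval.
Dec 17 2034 + 31 days = Jan 17 2035.
Jan 17 2035 + 31 days = Feb 17 2035.
Feb 17 2035 + 31 days = Mar 20 2035.
Mar 20 2035 + 31 days = Apr 20 2035.
Apr 20 2035 + 31 days = May 21 2035.

May 21 2035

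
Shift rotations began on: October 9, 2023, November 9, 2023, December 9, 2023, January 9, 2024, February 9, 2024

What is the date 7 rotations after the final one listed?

The day-of-month is always 9 (31, 30, 31, 31 days between events).
So this recurs on the 9th of each month.
March 2024: March 9, 2024.
Next: April 2024 → April 9, 2024.
May 2024: May 9, 2024.
Next: June 2024 → June 9, 2024.
July 2024: July 9, 2024.
Next: August 2024 → August 9, 2024.
September 2024: September 9, 2024.

September 9, 2024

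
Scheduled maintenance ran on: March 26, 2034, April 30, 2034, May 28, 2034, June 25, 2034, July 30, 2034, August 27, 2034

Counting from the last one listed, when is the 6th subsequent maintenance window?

February 25, 2035

These are Sundays with 35, 28, 28, 35, 28-day gaps.
Each is the final Sunday of its month — April 30, 2034 is past the 28th, so '4th Sunday' doesn't fit.
Last Sunday of September 2034: September 24, 2034.
Last Sunday of October 2034: October 29, 2034.
Last Sunday of November 2034: November 26, 2034.
December 2034 ends with Sunday December 31, 2034.
January 2035 ends with Sunday January 28, 2035.
February 2035 ends with Sunday February 25, 2035.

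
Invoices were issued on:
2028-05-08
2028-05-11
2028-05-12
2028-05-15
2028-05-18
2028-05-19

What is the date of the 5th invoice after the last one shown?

Every event lands on a Monday or Thursday or Friday (gaps cycle 3, 1, 3, 3, 1).
So the schedule is: every Monday, Thursday and Friday.
Next Monday: 2028-05-22.
Next Thursday: 2028-05-25.
Next Friday: 2028-05-26.
Next Monday: 2028-05-29.
The following Thursday is 2028-06-01.

2028-06-01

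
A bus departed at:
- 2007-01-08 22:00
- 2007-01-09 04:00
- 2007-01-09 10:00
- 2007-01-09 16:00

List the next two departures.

Spacing: 6, 6, 6 h — constant 6 h.
2007-01-09 16:00 + 6 h = 2007-01-09 22:00.
2007-01-09 22:00 + 6 h = 2007-01-10 04:00.

2007-01-09 22:00, 2007-01-10 04:00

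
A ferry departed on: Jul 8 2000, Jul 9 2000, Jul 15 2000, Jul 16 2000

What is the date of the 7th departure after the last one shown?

Gaps: 1, 6, 1 days — not constant, but cyclic with period 2.
The events fall on every Saturday and Sunday.
The following Saturday is Jul 22 2000.
The following Sunday is Jul 23 2000.
Next Saturday: Jul 29 2000.
Next Sunday: Jul 30 2000.
The following Saturday is Aug 5 2000.
The following Sunday is Aug 6 2000.
Next Saturday: Aug 12 2000.

Aug 12 2000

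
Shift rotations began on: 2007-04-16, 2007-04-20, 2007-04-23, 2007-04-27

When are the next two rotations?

2007-04-30, 2007-05-04

Gaps: 4, 3, 4 days — not constant, but cyclic with period 2.
The events fall on every Monday and Friday.
The following Monday is 2007-04-30.
Next Friday: 2007-05-04.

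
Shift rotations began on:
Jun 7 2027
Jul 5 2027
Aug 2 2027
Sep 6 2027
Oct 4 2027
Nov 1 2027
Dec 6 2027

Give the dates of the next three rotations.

Jan 3 2028, Feb 7 2028, Mar 6 2028

All dates are Mondays, 28, 28, 35, 28, 28, 35 days apart.
Specifically, the 1st Monday of each month.
January 2028 — 1st Monday is Jan 3 2028.
February 2028 — 1st Monday is Feb 7 2028.
March 2028 — 1st Monday is Mar 6 2028.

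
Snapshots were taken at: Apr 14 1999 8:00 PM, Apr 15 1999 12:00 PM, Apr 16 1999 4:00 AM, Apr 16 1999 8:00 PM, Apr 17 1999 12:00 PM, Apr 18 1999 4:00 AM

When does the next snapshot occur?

Apr 18 1999 8:00 PM

Spacing: 16, 16, 16, 16, 16 h — constant 16 h.
Apr 18 1999 4:00 AM + 16 h = Apr 18 1999 8:00 PM.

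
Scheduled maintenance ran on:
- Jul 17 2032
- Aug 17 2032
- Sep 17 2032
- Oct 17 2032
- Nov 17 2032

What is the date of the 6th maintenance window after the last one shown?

May 17 2033

Each date is the 17th; the gaps (31, 31, 30, 31) track the month lengths.
The rule is the 17th of each month.
December 2032: Dec 17 2032.
Next: January 2033 → Jan 17 2033.
February 2033: Feb 17 2033.
March 2033: Mar 17 2033.
April 2033: Apr 17 2033.
Next: May 2033 → May 17 2033.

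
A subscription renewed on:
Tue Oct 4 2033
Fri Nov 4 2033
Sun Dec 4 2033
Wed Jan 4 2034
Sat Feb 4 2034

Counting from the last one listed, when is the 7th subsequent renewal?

Mon Sep 4 2034

Gaps: 31, 30, 31, 31 days — not constant. Every event is on the 4th of the month.
Pattern: the 4th of each month.
Next: March 2034 → Sat Mar 4 2034.
Next: April 2034 → Tue Apr 4 2034.
May 2034: Thu May 4 2034.
June 2034: Sun Jun 4 2034.
Next: July 2034 → Tue Jul 4 2034.
Next: August 2034 → Fri Aug 4 2034.
September 2034: Mon Sep 4 2034.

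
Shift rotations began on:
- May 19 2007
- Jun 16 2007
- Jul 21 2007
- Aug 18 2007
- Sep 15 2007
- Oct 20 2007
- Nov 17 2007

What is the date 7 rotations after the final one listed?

Gaps: 28, 35, 28, 28, 35, 28 days — a mix of 28 and 35. Every date is a Saturday.
Each is the 3rd Saturday of its month.
December 2007 — 3rd Saturday is Dec 15 2007.
3rd Saturday of January 2008: Jan 19 2008.
3rd Saturday of February 2008: Feb 16 2008.
3rd Saturday of March 2008: Mar 15 2008.
April 2008 — 3rd Saturday is Apr 19 2008.
3rd Saturday of May 2008: May 17 2008.
3rd Saturday of June 2008: Jun 21 2008.

Jun 21 2008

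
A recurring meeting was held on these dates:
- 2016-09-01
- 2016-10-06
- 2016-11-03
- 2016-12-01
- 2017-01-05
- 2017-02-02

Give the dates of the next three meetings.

All dates are Thursdays, 35, 28, 28, 35, 28 days apart.
Specifically, the 1st Thursday of each month.
March 2017 — 1st Thursday is 2017-03-02.
1st Thursday of April 2017: 2017-04-06.
1st Thursday of May 2017: 2017-05-04.

2017-03-02, 2017-04-06, 2017-05-04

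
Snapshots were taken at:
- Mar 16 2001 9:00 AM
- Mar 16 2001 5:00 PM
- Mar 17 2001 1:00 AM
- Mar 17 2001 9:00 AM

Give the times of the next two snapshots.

Mar 17 2001 5:00 PM, Mar 18 2001 1:00 AM

Gaps: 8, 8, 8 hours — each event is 8 hours after the previous one.
Mar 17 2001 9:00 AM + 8 h = Mar 17 2001 5:00 PM.
Mar 17 2001 5:00 PM + 8 h = Mar 18 2001 1:00 AM.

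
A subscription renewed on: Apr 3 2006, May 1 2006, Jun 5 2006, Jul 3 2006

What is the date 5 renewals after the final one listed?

Gaps: 28, 35, 28 days — a mix of 28 and 35. Every date is a Monday.
Each is the 1st Monday of its month.
August 2006 — 1st Monday is Aug 7 2006.
September 2006 — 1st Monday is Sep 4 2006.
October 2006 — 1st Monday is Oct 2 2006.
1st Monday of November 2006: Nov 6 2006.
December 2006 — 1st Monday is Dec 4 2006.

Dec 4 2006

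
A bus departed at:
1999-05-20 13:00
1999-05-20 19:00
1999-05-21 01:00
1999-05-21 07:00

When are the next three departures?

Gaps: 6, 6, 6 hours — each event is 6 hours after the previous one.
1999-05-21 07:00 + 6 h = 1999-05-21 13:00.
1999-05-21 13:00 + 6 h = 1999-05-21 19:00.
1999-05-21 19:00 + 6 h = 1999-05-22 01:00.

1999-05-21 13:00, 1999-05-21 19:00, 1999-05-22 01:00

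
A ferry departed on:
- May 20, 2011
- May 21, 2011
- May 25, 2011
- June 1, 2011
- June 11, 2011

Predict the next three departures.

Gaps: 1, 4, 7, 10 days — each gap is 3 larger than the previous one.
Next gap: 13 days. June 11, 2011 + 13 days = June 24, 2011.
Next gap: 16 days. June 24, 2011 + 16 days = July 10, 2011.
Next gap: 19 days. July 10, 2011 + 19 days = July 29, 2011.

June 24, 2011; July 10, 2011; July 29, 2011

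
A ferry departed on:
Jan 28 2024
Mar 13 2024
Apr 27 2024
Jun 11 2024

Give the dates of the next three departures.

Jul 26 2024, Sep 9 2024, Oct 24 2024

Gaps between consecutive events: 45, 45, 45 days — a constant 45-day interval.
Jun 11 2024 + 45 days = Jul 26 2024.
Jul 26 2024 + 45 days = Sep 9 2024.
Sep 9 2024 + 45 days = Oct 24 2024.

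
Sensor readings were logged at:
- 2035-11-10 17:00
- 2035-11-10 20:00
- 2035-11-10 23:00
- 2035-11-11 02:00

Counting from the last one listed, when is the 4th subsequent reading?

The interval is a steady 3 hours (3, 3, 3).
2035-11-11 02:00 + 3 h = 2035-11-11 05:00.
2035-11-11 05:00 + 3 h = 2035-11-11 08:00.
2035-11-11 08:00 + 3 h = 2035-11-11 11:00.
2035-11-11 11:00 + 3 h = 2035-11-11 14:00.

2035-11-11 14:00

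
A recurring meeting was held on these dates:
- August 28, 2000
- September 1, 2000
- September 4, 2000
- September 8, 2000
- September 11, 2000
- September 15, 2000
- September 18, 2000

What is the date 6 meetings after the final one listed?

October 9, 2000

Gaps: 4, 3, 4, 3, 4, 3 days — not constant, but cyclic with period 2.
The events fall on every Monday and Friday.
Next Friday: September 22, 2000.
Next Monday: September 25, 2000.
Next Friday: September 29, 2000.
Next Monday: October 2, 2000.
Next Friday: October 6, 2000.
Next Monday: October 9, 2000.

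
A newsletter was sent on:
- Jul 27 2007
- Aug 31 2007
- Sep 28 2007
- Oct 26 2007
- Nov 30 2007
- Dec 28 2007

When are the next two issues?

Jan 25 2008, Feb 29 2008

All Fridays; the gaps (35, 28, 28, 35, 28) vary with month length.
This is the last Friday of each month.
Last Friday of January 2008: Jan 25 2008.
Last Friday of February 2008: Feb 29 2008.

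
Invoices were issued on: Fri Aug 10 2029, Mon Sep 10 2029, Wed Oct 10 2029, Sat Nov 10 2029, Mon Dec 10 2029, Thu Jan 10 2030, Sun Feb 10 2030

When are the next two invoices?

Each date is the 10th; the gaps (31, 30, 31, 30, 31, 31) track the month lengths.
The rule is the 10th of each month.
March 2030: Sun Mar 10 2030.
April 2030: Wed Apr 10 2030.

Sun Mar 10 2030, Wed Apr 10 2030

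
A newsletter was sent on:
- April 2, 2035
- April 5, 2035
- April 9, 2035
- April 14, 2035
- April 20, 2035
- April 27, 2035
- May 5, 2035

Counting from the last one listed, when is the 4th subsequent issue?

The spacing grows by 1 each time: 3, 4, 5, 6, 7, 8 days.
Next gap: 9 days. May 5, 2035 + 9 days = May 14, 2035.
Next gap: 10 days. May 14, 2035 + 10 days = May 24, 2035.
Next gap: 11 days. May 24, 2035 + 11 days = June 4, 2035.
Next gap: 12 days. June 4, 2035 + 12 days = June 16, 2035.

June 16, 2035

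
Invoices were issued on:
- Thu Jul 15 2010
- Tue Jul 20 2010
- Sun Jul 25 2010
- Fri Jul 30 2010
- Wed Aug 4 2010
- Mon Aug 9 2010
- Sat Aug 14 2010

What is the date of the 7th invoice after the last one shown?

The spacing is 5, 5, 5, 5, 5, 5 days — always 5 days.
Sat Aug 14 2010 + 5 days = Thu Aug 19 2010.
Thu Aug 19 2010 + 5 days = Tue Aug 24 2010.
Tue Aug 24 2010 + 5 days = Sun Aug 29 2010.
Sun Aug 29 2010 + 5 days = Fri Sep 3 2010.
Fri Sep 3 2010 + 5 days = Wed Sep 8 2010.
Wed Sep 8 2010 + 5 days = Mon Sep 13 2010.
Mon Sep 13 2010 + 5 days = Sat Sep 18 2010.

Sat Sep 18 2010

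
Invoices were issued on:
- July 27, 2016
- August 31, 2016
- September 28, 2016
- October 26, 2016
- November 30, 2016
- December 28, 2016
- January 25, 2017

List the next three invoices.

These are Wednesdays with 35, 28, 28, 35, 28, 28-day gaps.
Each is the final Wednesday of its month — August 31, 2016 is past the 28th, so '4th Wednesday' doesn't fit.
Last Wednesday of February 2017: February 22, 2017.
Last Wednesday of March 2017: March 29, 2017.
Last Wednesday of April 2017: April 26, 2017.

February 22, 2017; March 29, 2017; April 26, 2017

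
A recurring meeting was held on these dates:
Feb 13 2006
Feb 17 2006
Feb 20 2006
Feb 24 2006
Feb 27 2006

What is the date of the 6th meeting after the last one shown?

Every event lands on a Monday or Friday (gaps cycle 4, 3, 4, 3).
So the schedule is: every Monday and Friday.
Next Friday: Mar 3 2006.
The following Monday is Mar 6 2006.
The following Friday is Mar 10 2006.
Next Monday: Mar 13 2006.
Next Friday: Mar 17 2006.
Next Monday: Mar 20 2006.

Mar 20 2006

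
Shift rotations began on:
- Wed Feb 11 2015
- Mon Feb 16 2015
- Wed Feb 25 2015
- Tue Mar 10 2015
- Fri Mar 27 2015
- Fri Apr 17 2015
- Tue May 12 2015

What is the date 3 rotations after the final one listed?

Intervals are 5, 9, 13, 17, 21, 25 days — an arithmetic progression with common difference 4.
Next gap: 29 days. Tue May 12 2015 + 29 days = Wed Jun 10 2015.
Next gap: 33 days. Wed Jun 10 2015 + 33 days = Mon Jul 13 2015.
Next gap: 37 days. Mon Jul 13 2015 + 37 days = Wed Aug 19 2015.

Wed Aug 19 2015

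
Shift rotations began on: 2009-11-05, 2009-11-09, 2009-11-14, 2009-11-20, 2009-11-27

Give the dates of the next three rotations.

2009-12-05, 2009-12-14, 2009-12-24

Intervals are 4, 5, 6, 7 days — an arithmetic progression with common difference 1.
Next gap: 8 days. 2009-11-27 + 8 days = 2009-12-05.
Next gap: 9 days. 2009-12-05 + 9 days = 2009-12-14.
Next gap: 10 days. 2009-12-14 + 10 days = 2009-12-24.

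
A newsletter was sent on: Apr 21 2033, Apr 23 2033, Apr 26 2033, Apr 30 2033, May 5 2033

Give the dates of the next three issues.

The spacing grows by 1 each time: 2, 3, 4, 5 days.
Next gap: 6 days. May 5 2033 + 6 days = May 11 2033.
Next gap: 7 days. May 11 2033 + 7 days = May 18 2033.
Next gap: 8 days. May 18 2033 + 8 days = May 26 2033.

May 11 2033, May 18 2033, May 26 2033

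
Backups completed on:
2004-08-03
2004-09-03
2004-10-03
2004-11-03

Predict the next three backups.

Gaps: 31, 30, 31 days — not constant. Every event is on the 3rd of the month.
Pattern: the 3rd of each month.
Next: December 2004 → 2004-12-03.
January 2005: 2005-01-03.
Next: February 2005 → 2005-02-03.

2004-12-03, 2005-01-03, 2005-02-03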